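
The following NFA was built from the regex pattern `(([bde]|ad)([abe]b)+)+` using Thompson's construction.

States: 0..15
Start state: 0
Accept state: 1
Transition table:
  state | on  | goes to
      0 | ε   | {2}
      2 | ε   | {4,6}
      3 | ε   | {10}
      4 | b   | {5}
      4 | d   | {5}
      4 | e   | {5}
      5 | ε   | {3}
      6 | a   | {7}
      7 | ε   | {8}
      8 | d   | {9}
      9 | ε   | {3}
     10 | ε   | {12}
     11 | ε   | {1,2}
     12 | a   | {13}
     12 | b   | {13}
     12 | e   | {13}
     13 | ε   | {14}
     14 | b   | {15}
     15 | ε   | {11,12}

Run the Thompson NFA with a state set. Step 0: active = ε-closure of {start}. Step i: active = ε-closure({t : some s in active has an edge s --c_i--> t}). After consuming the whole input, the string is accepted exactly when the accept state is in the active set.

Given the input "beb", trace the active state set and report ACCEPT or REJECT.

Answer: ACCEPT

Trace:
S₀ = ε-closure({0}) = {0,2,4,6}
'b' @ 1: {3,5,10,12}
'e' @ 2: {13,14}
'b' @ 3: {1,2,4,6,11,12,15}  [accepting]
end set {1,2,4,6,11,12,15} — state 1 in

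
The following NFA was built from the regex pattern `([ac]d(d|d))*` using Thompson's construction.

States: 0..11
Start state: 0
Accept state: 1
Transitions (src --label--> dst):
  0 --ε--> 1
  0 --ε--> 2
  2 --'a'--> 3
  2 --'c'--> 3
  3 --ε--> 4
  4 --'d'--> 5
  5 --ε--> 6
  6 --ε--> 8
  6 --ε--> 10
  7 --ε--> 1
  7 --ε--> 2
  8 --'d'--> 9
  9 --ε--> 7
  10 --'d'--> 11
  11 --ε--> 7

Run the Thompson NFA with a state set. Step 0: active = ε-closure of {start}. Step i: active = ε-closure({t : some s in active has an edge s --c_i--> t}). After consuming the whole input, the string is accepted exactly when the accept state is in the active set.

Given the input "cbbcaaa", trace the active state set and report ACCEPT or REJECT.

Answer: REJECT

Derivation:
start: ε-closure({0}) = {0,1,2}
'c' @ 1: {3,4}
'b' @ 2: {}  — no active states
rest 'bcaaa' ignored (set empty)
after full input: {}  (accept=1 not in)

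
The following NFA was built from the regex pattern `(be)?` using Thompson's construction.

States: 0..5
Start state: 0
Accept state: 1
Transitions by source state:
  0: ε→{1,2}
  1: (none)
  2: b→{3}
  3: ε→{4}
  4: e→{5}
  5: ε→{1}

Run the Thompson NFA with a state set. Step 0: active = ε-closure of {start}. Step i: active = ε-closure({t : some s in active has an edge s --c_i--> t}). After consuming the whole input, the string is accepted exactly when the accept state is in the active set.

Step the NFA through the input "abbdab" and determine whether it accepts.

S₀ = ε-closure({0}) = {0,1,2}
'a' @ 1: {}  — no active states
rest 'bbdab' ignored (set empty)
end set {} — state 1 not in

Answer: REJECT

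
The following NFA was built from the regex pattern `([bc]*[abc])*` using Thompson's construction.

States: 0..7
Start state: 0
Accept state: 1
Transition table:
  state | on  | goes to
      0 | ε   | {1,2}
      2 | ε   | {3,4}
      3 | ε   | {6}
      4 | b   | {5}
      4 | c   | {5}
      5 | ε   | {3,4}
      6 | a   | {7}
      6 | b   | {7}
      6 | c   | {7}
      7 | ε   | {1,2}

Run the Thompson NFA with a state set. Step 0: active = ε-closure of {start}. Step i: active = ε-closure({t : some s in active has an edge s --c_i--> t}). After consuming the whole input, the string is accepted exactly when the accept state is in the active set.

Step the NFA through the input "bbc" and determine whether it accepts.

start: ε-closure({0}) = {0,1,2,3,4,6}
'b' @ 1: {1,2,3,4,5,6,7}  ✓accept
'b' @ 2: {1,2,3,4,5,6,7}  ✓accept
'c' @ 3: {1,2,3,4,5,6,7}  ✓accept
after full input: {1,2,3,4,5,6,7}  (accept=1 in)

Answer: ACCEPT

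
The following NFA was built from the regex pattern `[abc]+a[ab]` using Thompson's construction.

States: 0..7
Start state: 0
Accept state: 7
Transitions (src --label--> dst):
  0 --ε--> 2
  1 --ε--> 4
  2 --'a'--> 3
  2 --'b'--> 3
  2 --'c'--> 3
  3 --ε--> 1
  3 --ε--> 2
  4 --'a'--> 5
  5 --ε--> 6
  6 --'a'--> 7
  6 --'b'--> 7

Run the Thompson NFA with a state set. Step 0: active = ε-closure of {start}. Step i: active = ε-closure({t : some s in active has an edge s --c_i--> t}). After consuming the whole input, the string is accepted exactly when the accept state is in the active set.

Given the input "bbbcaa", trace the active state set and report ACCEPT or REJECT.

Answer: ACCEPT

Trace:
start: ε-closure({0}) = {0,2}
'b' @ 1: {1,2,3,4}
'b' @ 2: {1,2,3,4}
'b' @ 3: {1,2,3,4}
'c' @ 4: {1,2,3,4}
'a' @ 5: {1,2,3,4,5,6}
'a' @ 6: {1,2,3,4,5,6,7}  ✓accept
end set {1,2,3,4,5,6,7} — state 7 in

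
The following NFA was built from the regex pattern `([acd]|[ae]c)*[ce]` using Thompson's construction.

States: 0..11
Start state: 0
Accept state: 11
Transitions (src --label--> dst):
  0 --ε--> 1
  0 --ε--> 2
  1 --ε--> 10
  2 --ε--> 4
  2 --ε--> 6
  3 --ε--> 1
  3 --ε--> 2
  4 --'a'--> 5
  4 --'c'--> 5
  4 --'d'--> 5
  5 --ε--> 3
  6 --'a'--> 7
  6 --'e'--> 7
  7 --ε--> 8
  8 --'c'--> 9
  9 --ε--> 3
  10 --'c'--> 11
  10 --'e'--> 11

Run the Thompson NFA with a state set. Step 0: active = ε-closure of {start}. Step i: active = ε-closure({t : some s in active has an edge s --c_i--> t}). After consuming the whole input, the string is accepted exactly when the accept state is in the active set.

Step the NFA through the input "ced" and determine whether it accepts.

start: ε-closure({0}) = {0,1,2,4,6,10}
'c' @ 1: {1,2,3,4,5,6,10,11}  ✓accept
'e' @ 2: {7,8,11}  ✓accept
'd' @ 3: {}  — no active states
final: {}; accept 11 not in set

Answer: REJECT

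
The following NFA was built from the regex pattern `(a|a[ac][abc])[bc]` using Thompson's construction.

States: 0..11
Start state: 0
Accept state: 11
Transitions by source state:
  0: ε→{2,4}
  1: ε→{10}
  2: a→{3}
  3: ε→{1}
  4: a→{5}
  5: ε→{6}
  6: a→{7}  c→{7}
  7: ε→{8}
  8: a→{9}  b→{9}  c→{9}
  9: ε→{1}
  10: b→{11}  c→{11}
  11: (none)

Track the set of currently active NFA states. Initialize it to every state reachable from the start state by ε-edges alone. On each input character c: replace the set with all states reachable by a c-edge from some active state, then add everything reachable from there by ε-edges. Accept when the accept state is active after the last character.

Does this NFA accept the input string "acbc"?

S₀ = ε-closure({0}) = {0,2,4}
'a' @ 1: {1,3,5,6,10}
'c' @ 2: {7,8,11}  (accept∈set)
'b' @ 3: {1,9,10}
'c' @ 4: {11}  (accept∈set)
after full input: {11}  (accept=11 in)

Answer: ACCEPT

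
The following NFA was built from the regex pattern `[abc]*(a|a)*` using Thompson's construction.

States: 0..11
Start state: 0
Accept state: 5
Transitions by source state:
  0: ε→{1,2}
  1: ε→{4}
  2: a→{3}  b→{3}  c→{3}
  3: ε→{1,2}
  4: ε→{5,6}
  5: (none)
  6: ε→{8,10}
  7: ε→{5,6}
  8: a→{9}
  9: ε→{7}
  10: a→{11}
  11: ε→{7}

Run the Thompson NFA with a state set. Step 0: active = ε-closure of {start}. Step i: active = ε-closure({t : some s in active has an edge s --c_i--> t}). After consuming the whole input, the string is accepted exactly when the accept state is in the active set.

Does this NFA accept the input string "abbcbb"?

Answer: ACCEPT

Derivation:
initial (ε-close {0}): {0,1,2,4,5,6,8,10}
'a' @ 1: {1,2,3,4,5,6,7,8,9,10,11}  ✓accept
'b' @ 2: {1,2,3,4,5,6,8,10}  ✓accept
'b' @ 3: {1,2,3,4,5,6,8,10}  ✓accept
'c' @ 4: {1,2,3,4,5,6,8,10}  ✓accept
'b' @ 5: {1,2,3,4,5,6,8,10}  ✓accept
'b' @ 6: {1,2,3,4,5,6,8,10}  ✓accept
end set {1,2,3,4,5,6,8,10} — state 5 in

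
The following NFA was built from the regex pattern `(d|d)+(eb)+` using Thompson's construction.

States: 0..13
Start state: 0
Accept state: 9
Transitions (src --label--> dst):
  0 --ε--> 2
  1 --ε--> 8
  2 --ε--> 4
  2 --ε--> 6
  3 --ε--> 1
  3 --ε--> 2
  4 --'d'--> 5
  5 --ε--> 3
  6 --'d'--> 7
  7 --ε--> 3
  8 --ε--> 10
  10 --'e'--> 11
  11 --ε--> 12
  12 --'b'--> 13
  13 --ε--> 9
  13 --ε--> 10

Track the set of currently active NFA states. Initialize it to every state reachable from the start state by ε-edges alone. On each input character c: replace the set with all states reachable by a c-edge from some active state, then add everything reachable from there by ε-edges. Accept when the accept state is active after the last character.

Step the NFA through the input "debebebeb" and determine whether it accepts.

initial (ε-close {0}): {0,2,4,6}
'd' @ 1: {1,2,3,4,5,6,7,8,10}
'e' @ 2: {11,12}
'b' @ 3: {9,10,13}  [accepting]
'e' @ 4: {11,12}
'b' @ 5: {9,10,13}  [accepting]
'e' @ 6: {11,12}
'b' @ 7: {9,10,13}  [accepting]
'e' @ 8: {11,12}
'b' @ 9: {9,10,13}  [accepting]
end set {9,10,13} — state 9 in

Answer: ACCEPT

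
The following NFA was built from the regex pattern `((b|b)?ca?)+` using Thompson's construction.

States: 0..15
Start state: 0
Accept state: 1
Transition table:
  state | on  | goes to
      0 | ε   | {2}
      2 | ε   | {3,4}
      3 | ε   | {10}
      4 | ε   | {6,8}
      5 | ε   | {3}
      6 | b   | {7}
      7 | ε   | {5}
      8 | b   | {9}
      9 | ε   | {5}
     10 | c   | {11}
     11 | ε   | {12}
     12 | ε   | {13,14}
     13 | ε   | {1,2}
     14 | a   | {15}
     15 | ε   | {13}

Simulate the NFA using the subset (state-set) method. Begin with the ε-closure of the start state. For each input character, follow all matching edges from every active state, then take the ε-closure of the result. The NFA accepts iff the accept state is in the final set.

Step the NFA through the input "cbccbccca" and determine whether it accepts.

initial (ε-close {0}): {0,2,3,4,6,8,10}
'c' @ 1: {1,2,3,4,6,8,10,11,12,13,14}  ✓accept
'b' @ 2: {3,5,7,9,10}
'c' @ 3: {1,2,3,4,6,8,10,11,12,13,14}  ✓accept
'c' @ 4: {1,2,3,4,6,8,10,11,12,13,14}  ✓accept
'b' @ 5: {3,5,7,9,10}
'c' @ 6: {1,2,3,4,6,8,10,11,12,13,14}  ✓accept
'c' @ 7: {1,2,3,4,6,8,10,11,12,13,14}  ✓accept
'c' @ 8: {1,2,3,4,6,8,10,11,12,13,14}  ✓accept
'a' @ 9: {1,2,3,4,6,8,10,13,15}  ✓accept
final: {1,2,3,4,6,8,10,13,15}; accept 1 in set

Answer: ACCEPT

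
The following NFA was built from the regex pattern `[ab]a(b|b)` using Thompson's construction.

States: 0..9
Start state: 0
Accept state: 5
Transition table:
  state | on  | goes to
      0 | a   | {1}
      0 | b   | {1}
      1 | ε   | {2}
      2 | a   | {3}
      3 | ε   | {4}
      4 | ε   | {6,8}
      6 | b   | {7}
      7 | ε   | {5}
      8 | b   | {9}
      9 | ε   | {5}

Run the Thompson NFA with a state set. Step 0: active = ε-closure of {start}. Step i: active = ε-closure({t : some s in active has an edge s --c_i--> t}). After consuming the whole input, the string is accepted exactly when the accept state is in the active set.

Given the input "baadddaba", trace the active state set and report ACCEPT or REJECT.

S₀ = ε-closure({0}) = {0}
'b' @ 1: {1,2}
'a' @ 2: {3,4,6,8}
'a' @ 3: {}  — dead — no transitions
rest 'dddaba' ignored (set empty)
final: {}; accept 5 not in set

Answer: REJECT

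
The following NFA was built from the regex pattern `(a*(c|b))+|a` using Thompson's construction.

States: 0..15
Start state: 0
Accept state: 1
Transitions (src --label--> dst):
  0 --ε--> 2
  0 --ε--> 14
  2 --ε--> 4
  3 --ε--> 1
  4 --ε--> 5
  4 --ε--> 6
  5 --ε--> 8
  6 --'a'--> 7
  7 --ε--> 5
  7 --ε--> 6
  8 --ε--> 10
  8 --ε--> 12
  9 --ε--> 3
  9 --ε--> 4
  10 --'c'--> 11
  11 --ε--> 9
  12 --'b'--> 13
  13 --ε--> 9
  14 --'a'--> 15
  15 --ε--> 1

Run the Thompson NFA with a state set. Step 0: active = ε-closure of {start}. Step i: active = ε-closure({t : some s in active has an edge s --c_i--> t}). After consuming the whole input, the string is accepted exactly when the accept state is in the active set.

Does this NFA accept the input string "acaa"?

Answer: REJECT

Derivation:
start: ε-closure({0}) = {0,2,4,5,6,8,10,12,14}
'a' @ 1: {1,5,6,7,8,10,12,15}  [accepting]
'c' @ 2: {1,3,4,5,6,8,9,10,11,12}  [accepting]
'a' @ 3: {5,6,7,8,10,12}
'a' @ 4: {5,6,7,8,10,12}
final: {5,6,7,8,10,12}; accept 1 not in set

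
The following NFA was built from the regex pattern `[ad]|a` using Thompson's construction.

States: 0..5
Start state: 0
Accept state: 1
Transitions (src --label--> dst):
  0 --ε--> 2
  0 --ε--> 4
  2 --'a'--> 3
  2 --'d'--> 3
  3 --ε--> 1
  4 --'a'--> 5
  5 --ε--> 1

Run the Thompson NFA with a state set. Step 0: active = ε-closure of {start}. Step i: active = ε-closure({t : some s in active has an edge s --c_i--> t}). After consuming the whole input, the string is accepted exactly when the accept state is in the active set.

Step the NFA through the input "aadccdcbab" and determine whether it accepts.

S₀ = ε-closure({0}) = {0,2,4}
'a' @ 1: {1,3,5}  ✓accept
'a' @ 2: {}  — dead — no transitions
rest 'dccdcbab' ignored (set empty)
after full input: {}  (accept=1 not in)

Answer: REJECT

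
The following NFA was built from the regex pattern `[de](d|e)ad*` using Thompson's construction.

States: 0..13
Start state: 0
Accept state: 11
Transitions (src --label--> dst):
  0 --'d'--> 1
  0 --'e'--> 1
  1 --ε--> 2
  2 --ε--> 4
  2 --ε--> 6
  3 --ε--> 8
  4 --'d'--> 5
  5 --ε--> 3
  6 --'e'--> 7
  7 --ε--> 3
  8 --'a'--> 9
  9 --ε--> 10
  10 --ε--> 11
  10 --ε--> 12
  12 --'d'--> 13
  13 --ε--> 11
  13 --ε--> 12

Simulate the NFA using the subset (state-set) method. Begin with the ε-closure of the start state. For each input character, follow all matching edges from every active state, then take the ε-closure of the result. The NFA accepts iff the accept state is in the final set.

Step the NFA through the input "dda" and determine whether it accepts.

Answer: ACCEPT

Derivation:
start: ε-closure({0}) = {0}
'd' @ 1: {1,2,4,6}
'd' @ 2: {3,5,8}
'a' @ 3: {9,10,11,12}  (accept∈set)
final: {9,10,11,12}; accept 11 in set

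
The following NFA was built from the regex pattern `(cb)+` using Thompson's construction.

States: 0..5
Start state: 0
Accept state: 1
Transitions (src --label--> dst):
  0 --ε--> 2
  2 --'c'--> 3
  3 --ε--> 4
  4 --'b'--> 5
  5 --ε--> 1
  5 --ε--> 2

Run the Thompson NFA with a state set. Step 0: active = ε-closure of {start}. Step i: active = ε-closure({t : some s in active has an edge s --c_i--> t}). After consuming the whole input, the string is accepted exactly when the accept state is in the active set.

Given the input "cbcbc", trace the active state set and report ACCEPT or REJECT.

initial (ε-close {0}): {0,2}
'c' @ 1: {3,4}
'b' @ 2: {1,2,5}  (accept∈set)
'c' @ 3: {3,4}
'b' @ 4: {1,2,5}  (accept∈set)
'c' @ 5: {3,4}
after full input: {3,4}  (accept=1 not in)

Answer: REJECT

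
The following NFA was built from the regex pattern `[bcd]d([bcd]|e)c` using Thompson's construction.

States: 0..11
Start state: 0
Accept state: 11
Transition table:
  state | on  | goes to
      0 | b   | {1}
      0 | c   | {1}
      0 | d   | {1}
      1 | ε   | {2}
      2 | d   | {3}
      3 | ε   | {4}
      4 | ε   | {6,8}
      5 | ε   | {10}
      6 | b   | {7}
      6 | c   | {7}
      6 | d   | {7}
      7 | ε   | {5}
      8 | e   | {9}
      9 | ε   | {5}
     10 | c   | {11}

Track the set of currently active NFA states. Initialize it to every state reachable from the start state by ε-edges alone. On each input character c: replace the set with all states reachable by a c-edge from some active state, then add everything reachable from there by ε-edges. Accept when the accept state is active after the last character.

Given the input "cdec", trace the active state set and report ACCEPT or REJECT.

initial (ε-close {0}): {0}
'c' @ 1: {1,2}
'd' @ 2: {3,4,6,8}
'e' @ 3: {5,9,10}
'c' @ 4: {11}  (accept∈set)
after full input: {11}  (accept=11 in)

Answer: ACCEPT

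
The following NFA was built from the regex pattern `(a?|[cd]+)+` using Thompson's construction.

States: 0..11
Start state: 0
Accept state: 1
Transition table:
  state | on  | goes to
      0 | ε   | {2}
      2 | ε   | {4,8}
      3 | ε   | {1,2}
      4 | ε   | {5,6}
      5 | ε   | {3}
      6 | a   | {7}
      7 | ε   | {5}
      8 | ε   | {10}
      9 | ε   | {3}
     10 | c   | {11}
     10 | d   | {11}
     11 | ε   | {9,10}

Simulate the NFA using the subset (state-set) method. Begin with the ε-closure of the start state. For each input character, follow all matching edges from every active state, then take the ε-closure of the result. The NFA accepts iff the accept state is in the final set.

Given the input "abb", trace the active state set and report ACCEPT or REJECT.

Answer: REJECT

Derivation:
initial (ε-close {0}): {0,1,2,3,4,5,6,8,10}
'a' @ 1: {1,2,3,4,5,6,7,8,10}  ✓accept
'b' @ 2: {}  — state set empty
rest 'b' ignored (set empty)
end set {} — state 1 not in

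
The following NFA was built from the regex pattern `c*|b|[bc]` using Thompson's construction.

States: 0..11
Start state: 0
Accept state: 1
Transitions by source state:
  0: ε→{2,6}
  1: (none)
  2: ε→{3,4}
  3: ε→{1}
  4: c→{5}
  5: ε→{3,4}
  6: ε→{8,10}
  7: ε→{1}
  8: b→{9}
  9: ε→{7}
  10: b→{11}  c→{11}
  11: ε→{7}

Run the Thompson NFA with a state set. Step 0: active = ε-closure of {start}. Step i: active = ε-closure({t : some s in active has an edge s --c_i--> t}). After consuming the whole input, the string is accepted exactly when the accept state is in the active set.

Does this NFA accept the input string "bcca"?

Answer: REJECT

Steps:
initial (ε-close {0}): {0,1,2,3,4,6,8,10}
'b' @ 1: {1,7,9,11}  [accepting]
'c' @ 2: {}  — no active states
rest 'ca' ignored (set empty)
end set {} — state 1 not in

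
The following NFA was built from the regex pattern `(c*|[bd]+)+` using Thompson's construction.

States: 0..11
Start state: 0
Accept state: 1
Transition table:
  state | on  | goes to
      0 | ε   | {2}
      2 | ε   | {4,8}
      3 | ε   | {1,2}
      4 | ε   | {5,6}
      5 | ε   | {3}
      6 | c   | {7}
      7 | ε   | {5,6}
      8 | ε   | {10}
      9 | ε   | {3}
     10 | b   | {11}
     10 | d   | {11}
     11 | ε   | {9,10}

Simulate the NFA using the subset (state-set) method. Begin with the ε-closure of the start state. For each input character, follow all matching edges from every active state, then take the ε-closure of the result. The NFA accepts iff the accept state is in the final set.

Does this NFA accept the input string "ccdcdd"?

start: ε-closure({0}) = {0,1,2,3,4,5,6,8,10}
'c' @ 1: {1,2,3,4,5,6,7,8,10}  [accepting]
'c' @ 2: {1,2,3,4,5,6,7,8,10}  [accepting]
'd' @ 3: {1,2,3,4,5,6,8,9,10,11}  [accepting]
'c' @ 4: {1,2,3,4,5,6,7,8,10}  [accepting]
'd' @ 5: {1,2,3,4,5,6,8,9,10,11}  [accepting]
'd' @ 6: {1,2,3,4,5,6,8,9,10,11}  [accepting]
after full input: {1,2,3,4,5,6,8,9,10,11}  (accept=1 in)

Answer: ACCEPT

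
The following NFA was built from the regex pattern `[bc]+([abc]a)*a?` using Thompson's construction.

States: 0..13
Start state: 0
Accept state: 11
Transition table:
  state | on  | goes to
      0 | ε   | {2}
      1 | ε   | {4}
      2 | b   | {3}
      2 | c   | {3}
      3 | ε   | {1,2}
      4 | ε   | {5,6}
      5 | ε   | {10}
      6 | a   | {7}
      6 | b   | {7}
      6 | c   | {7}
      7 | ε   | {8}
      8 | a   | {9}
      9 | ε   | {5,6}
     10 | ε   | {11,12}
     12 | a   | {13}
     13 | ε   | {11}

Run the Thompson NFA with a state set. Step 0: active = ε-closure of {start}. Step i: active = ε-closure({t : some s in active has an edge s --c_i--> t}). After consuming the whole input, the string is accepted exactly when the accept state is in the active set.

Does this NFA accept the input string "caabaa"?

initial (ε-close {0}): {0,2}
'c' @ 1: {1,2,3,4,5,6,10,11,12}  (accept∈set)
'a' @ 2: {7,8,11,13}  (accept∈set)
'a' @ 3: {5,6,9,10,11,12}  (accept∈set)
'b' @ 4: {7,8}
'a' @ 5: {5,6,9,10,11,12}  (accept∈set)
'a' @ 6: {7,8,11,13}  (accept∈set)
end set {7,8,11,13} — state 11 in

Answer: ACCEPT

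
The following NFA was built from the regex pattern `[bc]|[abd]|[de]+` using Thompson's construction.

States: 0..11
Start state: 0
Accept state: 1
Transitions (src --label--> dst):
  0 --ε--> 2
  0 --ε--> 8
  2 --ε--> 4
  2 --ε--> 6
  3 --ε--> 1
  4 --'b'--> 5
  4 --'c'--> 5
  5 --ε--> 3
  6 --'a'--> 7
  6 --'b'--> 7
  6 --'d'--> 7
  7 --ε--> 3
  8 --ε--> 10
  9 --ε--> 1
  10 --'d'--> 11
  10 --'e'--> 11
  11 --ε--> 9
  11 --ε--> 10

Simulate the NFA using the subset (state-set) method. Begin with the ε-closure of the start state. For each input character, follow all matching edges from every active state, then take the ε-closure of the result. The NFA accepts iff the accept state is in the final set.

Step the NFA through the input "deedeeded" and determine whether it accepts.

Answer: ACCEPT

Trace:
S₀ = ε-closure({0}) = {0,2,4,6,8,10}
'd' @ 1: {1,3,7,9,10,11}  (accept∈set)
'e' @ 2: {1,9,10,11}  (accept∈set)
'e' @ 3: {1,9,10,11}  (accept∈set)
'd' @ 4: {1,9,10,11}  (accept∈set)
'e' @ 5: {1,9,10,11}  (accept∈set)
'e' @ 6: {1,9,10,11}  (accept∈set)
'd' @ 7: {1,9,10,11}  (accept∈set)
'e' @ 8: {1,9,10,11}  (accept∈set)
'd' @ 9: {1,9,10,11}  (accept∈set)
after full input: {1,9,10,11}  (accept=1 in)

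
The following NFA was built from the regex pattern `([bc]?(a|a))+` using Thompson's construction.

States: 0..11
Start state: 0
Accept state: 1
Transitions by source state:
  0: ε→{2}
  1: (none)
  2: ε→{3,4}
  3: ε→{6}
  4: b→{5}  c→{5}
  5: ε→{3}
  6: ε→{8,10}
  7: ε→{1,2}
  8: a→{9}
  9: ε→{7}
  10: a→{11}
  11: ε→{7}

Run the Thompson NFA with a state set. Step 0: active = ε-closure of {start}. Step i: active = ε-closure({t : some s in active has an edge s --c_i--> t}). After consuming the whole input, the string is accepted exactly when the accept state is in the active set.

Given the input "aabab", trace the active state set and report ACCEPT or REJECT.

Answer: REJECT

Trace:
S₀ = ε-closure({0}) = {0,2,3,4,6,8,10}
'a' @ 1: {1,2,3,4,6,7,8,9,10,11}  (accept∈set)
'a' @ 2: {1,2,3,4,6,7,8,9,10,11}  (accept∈set)
'b' @ 3: {3,5,6,8,10}
'a' @ 4: {1,2,3,4,6,7,8,9,10,11}  (accept∈set)
'b' @ 5: {3,5,6,8,10}
end set {3,5,6,8,10} — state 1 not in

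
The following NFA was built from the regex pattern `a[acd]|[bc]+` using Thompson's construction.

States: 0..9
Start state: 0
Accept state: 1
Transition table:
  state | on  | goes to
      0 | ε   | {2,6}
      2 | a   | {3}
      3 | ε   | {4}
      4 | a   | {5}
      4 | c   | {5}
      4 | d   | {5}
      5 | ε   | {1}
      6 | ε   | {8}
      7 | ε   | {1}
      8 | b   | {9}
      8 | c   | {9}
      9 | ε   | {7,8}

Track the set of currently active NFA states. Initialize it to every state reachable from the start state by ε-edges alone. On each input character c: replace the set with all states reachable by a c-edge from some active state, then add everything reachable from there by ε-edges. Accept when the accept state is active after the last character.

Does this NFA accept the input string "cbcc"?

initial (ε-close {0}): {0,2,6,8}
'c' @ 1: {1,7,8,9}  ✓accept
'b' @ 2: {1,7,8,9}  ✓accept
'c' @ 3: {1,7,8,9}  ✓accept
'c' @ 4: {1,7,8,9}  ✓accept
final: {1,7,8,9}; accept 1 in set

Answer: ACCEPT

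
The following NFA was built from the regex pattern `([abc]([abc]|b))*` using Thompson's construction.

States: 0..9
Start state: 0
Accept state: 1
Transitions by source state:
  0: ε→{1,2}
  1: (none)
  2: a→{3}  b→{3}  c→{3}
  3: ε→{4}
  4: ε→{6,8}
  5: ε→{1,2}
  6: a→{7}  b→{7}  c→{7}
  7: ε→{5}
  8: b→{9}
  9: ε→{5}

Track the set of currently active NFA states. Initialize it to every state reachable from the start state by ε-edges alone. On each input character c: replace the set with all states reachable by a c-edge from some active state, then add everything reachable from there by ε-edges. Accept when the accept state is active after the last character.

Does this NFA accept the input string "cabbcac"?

start: ε-closure({0}) = {0,1,2}
'c' @ 1: {3,4,6,8}
'a' @ 2: {1,2,5,7}  (accept∈set)
'b' @ 3: {3,4,6,8}
'b' @ 4: {1,2,5,7,9}  (accept∈set)
'c' @ 5: {3,4,6,8}
'a' @ 6: {1,2,5,7}  (accept∈set)
'c' @ 7: {3,4,6,8}
final: {3,4,6,8}; accept 1 not in set

Answer: REJECT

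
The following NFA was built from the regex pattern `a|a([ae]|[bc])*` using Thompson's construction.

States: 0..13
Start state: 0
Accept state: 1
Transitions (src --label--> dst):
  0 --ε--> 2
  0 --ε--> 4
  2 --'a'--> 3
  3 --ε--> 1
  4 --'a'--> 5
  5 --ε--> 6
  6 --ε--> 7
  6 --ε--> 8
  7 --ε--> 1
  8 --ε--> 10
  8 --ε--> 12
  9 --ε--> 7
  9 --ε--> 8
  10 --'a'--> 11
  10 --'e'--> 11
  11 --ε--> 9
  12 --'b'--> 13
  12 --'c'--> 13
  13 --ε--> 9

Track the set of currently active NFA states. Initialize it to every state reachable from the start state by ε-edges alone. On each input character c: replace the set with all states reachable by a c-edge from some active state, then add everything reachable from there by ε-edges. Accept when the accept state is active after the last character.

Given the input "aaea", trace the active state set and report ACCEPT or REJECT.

Answer: ACCEPT

Trace:
initial (ε-close {0}): {0,2,4}
'a' @ 1: {1,3,5,6,7,8,10,12}  [accepting]
'a' @ 2: {1,7,8,9,10,11,12}  [accepting]
'e' @ 3: {1,7,8,9,10,11,12}  [accepting]
'a' @ 4: {1,7,8,9,10,11,12}  [accepting]
end set {1,7,8,9,10,11,12} — state 1 in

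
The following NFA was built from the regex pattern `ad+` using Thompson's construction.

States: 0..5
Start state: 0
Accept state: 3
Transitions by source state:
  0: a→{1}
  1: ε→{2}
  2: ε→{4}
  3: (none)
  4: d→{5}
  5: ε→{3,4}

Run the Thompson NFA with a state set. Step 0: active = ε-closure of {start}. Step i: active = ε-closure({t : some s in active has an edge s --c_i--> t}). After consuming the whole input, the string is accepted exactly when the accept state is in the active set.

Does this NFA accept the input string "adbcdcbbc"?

Answer: REJECT

Trace:
initial (ε-close {0}): {0}
'a' @ 1: {1,2,4}
'd' @ 2: {3,4,5}  ✓accept
'b' @ 3: {}  — state set empty
rest 'cdcbbc' ignored (set empty)
final: {}; accept 3 not in set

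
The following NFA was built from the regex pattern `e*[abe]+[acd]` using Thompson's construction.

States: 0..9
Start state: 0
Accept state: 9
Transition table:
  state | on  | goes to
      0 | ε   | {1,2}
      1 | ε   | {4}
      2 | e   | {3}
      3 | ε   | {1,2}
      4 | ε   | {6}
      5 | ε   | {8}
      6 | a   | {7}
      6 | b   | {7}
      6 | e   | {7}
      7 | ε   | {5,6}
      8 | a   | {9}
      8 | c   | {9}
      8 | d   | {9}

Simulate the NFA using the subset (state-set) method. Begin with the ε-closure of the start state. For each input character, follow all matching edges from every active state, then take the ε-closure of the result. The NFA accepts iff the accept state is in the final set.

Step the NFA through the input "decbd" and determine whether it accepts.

start: ε-closure({0}) = {0,1,2,4,6}
'd' @ 1: {}  — dead — no transitions
rest 'ecbd' ignored (set empty)
after full input: {}  (accept=9 not in)

Answer: REJECT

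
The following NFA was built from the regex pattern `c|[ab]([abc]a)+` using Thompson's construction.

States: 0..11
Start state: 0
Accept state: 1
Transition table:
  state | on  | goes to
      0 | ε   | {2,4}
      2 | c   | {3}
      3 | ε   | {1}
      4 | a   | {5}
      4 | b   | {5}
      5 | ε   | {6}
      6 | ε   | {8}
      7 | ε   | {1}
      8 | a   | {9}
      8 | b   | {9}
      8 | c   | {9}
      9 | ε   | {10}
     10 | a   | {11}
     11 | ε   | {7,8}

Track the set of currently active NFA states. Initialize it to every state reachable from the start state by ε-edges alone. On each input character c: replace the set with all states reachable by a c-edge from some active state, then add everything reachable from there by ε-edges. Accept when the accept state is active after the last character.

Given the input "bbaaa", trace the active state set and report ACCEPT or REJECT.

Answer: ACCEPT

Steps:
S₀ = ε-closure({0}) = {0,2,4}
'b' @ 1: {5,6,8}
'b' @ 2: {9,10}
'a' @ 3: {1,7,8,11}  (accept∈set)
'a' @ 4: {9,10}
'a' @ 5: {1,7,8,11}  (accept∈set)
final: {1,7,8,11}; accept 1 in set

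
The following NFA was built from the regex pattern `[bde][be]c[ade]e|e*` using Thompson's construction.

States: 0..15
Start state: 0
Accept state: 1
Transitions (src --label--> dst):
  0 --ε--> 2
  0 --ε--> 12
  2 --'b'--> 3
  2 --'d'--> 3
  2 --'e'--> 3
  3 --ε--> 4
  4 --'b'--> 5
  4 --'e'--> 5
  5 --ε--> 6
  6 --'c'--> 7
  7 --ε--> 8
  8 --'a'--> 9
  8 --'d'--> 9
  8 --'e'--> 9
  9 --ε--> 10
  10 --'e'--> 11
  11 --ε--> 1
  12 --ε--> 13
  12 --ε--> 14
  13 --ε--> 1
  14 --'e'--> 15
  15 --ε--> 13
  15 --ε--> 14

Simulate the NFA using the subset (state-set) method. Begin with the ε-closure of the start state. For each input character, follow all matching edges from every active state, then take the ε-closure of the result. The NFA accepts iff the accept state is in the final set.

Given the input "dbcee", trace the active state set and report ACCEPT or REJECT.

Answer: ACCEPT

Trace:
initial (ε-close {0}): {0,1,2,12,13,14}
'd' @ 1: {3,4}
'b' @ 2: {5,6}
'c' @ 3: {7,8}
'e' @ 4: {9,10}
'e' @ 5: {1,11}  [accepting]
final: {1,11}; accept 1 in set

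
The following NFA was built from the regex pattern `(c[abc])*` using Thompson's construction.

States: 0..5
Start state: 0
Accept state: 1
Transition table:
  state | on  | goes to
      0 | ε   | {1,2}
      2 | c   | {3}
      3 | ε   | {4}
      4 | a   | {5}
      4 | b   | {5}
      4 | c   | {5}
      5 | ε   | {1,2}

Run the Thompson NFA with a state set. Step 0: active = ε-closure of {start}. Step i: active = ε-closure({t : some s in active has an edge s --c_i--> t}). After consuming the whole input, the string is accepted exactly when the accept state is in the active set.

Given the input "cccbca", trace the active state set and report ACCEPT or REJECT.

initial (ε-close {0}): {0,1,2}
'c' @ 1: {3,4}
'c' @ 2: {1,2,5}  ✓accept
'c' @ 3: {3,4}
'b' @ 4: {1,2,5}  ✓accept
'c' @ 5: {3,4}
'a' @ 6: {1,2,5}  ✓accept
after full input: {1,2,5}  (accept=1 in)

Answer: ACCEPT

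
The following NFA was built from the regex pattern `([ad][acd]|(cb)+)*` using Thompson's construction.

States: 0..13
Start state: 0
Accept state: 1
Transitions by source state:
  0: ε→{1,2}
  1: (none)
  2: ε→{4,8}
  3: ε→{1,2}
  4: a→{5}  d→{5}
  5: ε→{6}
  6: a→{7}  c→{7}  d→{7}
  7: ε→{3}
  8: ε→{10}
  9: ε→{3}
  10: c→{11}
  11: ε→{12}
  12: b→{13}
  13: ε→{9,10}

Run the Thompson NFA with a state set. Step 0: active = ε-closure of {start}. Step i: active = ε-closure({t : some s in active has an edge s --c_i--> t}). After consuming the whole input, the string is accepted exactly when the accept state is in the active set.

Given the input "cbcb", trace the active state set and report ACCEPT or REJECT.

initial (ε-close {0}): {0,1,2,4,8,10}
'c' @ 1: {11,12}
'b' @ 2: {1,2,3,4,8,9,10,13}  (accept∈set)
'c' @ 3: {11,12}
'b' @ 4: {1,2,3,4,8,9,10,13}  (accept∈set)
final: {1,2,3,4,8,9,10,13}; accept 1 in set

Answer: ACCEPT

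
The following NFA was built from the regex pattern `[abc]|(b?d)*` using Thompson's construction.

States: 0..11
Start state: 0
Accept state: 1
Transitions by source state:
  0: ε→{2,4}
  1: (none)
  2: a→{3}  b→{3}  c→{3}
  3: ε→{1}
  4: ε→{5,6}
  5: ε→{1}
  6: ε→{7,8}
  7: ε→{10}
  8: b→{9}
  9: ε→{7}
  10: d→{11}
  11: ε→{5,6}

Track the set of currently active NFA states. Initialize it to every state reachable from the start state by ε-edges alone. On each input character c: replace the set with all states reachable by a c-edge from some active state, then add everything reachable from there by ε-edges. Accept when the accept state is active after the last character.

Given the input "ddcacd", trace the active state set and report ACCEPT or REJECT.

Answer: REJECT

Steps:
initial (ε-close {0}): {0,1,2,4,5,6,7,8,10}
'd' @ 1: {1,5,6,7,8,10,11}  (accept∈set)
'd' @ 2: {1,5,6,7,8,10,11}  (accept∈set)
'c' @ 3: {}  — state set empty
rest 'acd' ignored (set empty)
after full input: {}  (accept=1 not in)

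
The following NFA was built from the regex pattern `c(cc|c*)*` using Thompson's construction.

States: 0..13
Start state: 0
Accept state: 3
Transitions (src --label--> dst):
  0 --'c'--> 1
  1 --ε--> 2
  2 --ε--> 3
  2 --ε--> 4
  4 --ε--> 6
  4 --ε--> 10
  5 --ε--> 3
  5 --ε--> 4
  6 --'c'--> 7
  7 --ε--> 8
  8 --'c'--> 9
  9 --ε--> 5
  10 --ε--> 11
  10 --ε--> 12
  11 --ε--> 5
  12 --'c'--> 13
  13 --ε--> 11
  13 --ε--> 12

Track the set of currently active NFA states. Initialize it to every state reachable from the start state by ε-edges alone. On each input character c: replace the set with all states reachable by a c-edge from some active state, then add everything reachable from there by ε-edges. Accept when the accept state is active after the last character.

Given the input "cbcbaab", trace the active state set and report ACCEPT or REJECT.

S₀ = ε-closure({0}) = {0}
'c' @ 1: {1,2,3,4,5,6,10,11,12}  ✓accept
'b' @ 2: {}  — no active states
rest 'cbaab' ignored (set empty)
after full input: {}  (accept=3 not in)

Answer: REJECT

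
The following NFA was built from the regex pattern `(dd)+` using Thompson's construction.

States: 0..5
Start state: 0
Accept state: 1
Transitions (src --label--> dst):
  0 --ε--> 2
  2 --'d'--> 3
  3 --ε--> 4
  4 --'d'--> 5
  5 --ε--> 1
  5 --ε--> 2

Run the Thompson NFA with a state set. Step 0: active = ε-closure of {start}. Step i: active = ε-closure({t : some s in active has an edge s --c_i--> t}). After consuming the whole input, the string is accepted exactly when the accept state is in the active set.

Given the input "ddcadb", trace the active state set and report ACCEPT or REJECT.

start: ε-closure({0}) = {0,2}
'd' @ 1: {3,4}
'd' @ 2: {1,2,5}  [accepting]
'c' @ 3: {}  — state set empty
rest 'adb' ignored (set empty)
end set {} — state 1 not in

Answer: REJECT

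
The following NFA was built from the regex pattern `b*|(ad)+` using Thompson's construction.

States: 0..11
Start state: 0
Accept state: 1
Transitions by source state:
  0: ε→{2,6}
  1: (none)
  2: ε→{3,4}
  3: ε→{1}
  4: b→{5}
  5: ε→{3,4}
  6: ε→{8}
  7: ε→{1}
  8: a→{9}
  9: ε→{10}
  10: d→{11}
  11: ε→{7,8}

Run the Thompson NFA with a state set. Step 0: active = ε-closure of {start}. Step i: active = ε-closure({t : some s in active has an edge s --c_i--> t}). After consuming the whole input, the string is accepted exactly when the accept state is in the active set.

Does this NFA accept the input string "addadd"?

Answer: REJECT

Steps:
start: ε-closure({0}) = {0,1,2,3,4,6,8}
'a' @ 1: {9,10}
'd' @ 2: {1,7,8,11}  ✓accept
'd' @ 3: {}  — no active states
rest 'add' ignored (set empty)
end set {} — state 1 not in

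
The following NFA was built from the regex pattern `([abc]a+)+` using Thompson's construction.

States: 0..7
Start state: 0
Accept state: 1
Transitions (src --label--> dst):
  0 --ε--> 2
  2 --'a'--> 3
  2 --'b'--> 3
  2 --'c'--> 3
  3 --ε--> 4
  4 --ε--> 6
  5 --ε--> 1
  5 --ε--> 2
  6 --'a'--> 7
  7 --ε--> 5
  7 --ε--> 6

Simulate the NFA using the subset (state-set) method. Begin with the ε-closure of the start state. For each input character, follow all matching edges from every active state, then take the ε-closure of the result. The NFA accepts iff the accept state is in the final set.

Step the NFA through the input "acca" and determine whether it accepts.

S₀ = ε-closure({0}) = {0,2}
'a' @ 1: {3,4,6}
'c' @ 2: {}  — no active states
rest 'ca' ignored (set empty)
final: {}; accept 1 not in set

Answer: REJECT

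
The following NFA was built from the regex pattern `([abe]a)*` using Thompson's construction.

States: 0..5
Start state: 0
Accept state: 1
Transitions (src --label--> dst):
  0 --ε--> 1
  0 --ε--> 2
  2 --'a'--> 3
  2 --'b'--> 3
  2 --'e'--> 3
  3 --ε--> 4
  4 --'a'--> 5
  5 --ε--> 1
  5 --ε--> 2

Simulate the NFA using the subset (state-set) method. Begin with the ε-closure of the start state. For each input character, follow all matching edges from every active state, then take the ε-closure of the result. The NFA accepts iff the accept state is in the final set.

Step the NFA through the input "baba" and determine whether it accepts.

Answer: ACCEPT

Steps:
start: ε-closure({0}) = {0,1,2}
'b' @ 1: {3,4}
'a' @ 2: {1,2,5}  ✓accept
'b' @ 3: {3,4}
'a' @ 4: {1,2,5}  ✓accept
final: {1,2,5}; accept 1 in set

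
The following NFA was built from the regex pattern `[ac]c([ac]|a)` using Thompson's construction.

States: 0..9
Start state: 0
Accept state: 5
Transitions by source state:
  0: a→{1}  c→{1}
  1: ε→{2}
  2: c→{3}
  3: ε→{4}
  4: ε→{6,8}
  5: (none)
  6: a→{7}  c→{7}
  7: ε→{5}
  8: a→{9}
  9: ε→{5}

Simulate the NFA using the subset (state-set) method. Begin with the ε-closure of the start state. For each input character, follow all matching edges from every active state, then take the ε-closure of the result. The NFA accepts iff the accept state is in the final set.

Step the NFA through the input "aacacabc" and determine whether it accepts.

Answer: REJECT

Trace:
start: ε-closure({0}) = {0}
'a' @ 1: {1,2}
'a' @ 2: {}  — dead — no transitions
rest 'cacabc' ignored (set empty)
final: {}; accept 5 not in set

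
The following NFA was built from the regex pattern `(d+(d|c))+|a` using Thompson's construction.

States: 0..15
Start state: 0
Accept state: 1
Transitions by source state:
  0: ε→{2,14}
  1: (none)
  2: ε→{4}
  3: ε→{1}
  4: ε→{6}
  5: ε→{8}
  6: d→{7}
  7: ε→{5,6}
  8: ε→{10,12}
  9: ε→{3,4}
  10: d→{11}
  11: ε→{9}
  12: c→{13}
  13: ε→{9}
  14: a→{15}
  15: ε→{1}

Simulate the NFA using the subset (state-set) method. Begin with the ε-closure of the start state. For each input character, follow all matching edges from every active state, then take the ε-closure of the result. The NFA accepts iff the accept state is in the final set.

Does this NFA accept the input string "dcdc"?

initial (ε-close {0}): {0,2,4,6,14}
'd' @ 1: {5,6,7,8,10,12}
'c' @ 2: {1,3,4,6,9,13}  ✓accept
'd' @ 3: {5,6,7,8,10,12}
'c' @ 4: {1,3,4,6,9,13}  ✓accept
after full input: {1,3,4,6,9,13}  (accept=1 in)

Answer: ACCEPT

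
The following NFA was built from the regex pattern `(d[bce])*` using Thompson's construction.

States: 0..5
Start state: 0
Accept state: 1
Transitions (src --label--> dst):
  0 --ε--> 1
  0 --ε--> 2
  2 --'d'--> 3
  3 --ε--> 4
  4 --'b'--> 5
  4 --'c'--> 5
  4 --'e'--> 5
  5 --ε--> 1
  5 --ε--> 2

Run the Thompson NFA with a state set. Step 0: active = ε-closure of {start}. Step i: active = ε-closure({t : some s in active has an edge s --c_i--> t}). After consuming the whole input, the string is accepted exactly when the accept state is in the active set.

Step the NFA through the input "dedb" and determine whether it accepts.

Answer: ACCEPT

Derivation:
S₀ = ε-closure({0}) = {0,1,2}
'd' @ 1: {3,4}
'e' @ 2: {1,2,5}  [accepting]
'd' @ 3: {3,4}
'b' @ 4: {1,2,5}  [accepting]
end set {1,2,5} — state 1 in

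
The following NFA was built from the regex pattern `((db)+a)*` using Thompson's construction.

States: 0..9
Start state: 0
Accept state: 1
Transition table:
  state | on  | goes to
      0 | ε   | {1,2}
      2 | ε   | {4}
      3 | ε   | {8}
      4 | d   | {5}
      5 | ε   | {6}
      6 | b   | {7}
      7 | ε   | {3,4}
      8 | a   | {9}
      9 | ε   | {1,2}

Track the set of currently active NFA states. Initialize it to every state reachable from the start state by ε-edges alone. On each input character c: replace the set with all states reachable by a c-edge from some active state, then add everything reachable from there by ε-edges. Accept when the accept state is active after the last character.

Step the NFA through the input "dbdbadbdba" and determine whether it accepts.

initial (ε-close {0}): {0,1,2,4}
'd' @ 1: {5,6}
'b' @ 2: {3,4,7,8}
'd' @ 3: {5,6}
'b' @ 4: {3,4,7,8}
'a' @ 5: {1,2,4,9}  [accepting]
'd' @ 6: {5,6}
'b' @ 7: {3,4,7,8}
'd' @ 8: {5,6}
'b' @ 9: {3,4,7,8}
'a' @ 10: {1,2,4,9}  [accepting]
after full input: {1,2,4,9}  (accept=1 in)

Answer: ACCEPT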